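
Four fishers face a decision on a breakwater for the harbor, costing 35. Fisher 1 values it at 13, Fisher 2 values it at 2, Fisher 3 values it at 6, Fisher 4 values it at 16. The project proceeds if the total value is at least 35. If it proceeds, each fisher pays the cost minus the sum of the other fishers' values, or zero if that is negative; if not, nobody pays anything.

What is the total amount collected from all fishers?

29

Total value 37 ≥ cost 35, so it is built.
Fisher 1: others sum to 24; max(0, 35 - 24) = 11.
Fisher 2: others sum to 35; max(0, 35 - 35) = 0.
Fisher 3: others sum to 31; max(0, 35 - 31) = 4.
Fisher 4: others sum to 21; max(0, 35 - 21) = 14.
Total collected = 11 + 0 + 4 + 14 = 29.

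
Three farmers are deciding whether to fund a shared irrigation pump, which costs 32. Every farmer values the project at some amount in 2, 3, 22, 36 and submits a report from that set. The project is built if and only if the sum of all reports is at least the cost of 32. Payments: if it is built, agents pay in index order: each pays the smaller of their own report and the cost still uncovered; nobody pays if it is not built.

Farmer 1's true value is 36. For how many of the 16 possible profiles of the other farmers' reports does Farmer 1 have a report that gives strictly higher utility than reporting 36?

Others report (2, 22): truth gives 4; report 22 gives 14 > 4. Violating.
Others report (2, 36): truth gives 4; report 2 gives 34 > 4. Violating.
Others report (3, 22): truth gives 4; report 22 gives 14 > 4. Violating.
Others report (3, 36): truth gives 4; report 2 gives 34 > 4. Violating.
Others report (2, 2): truth gives 4; no alternative beats it.
Others report (2, 3): truth gives 4; no alternative beats it.
(Checking all 16 profiles: 12 have a profitable deviation, 4 do not.)

12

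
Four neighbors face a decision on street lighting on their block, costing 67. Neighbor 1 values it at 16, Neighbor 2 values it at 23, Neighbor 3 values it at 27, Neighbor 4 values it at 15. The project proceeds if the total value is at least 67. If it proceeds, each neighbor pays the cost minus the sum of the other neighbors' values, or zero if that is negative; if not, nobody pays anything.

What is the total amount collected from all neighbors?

25

Total value 81 ≥ cost 67, so it is built.
Neighbor 1: others sum to 65; max(0, 67 - 65) = 2.
Neighbor 2: others sum to 58; max(0, 67 - 58) = 9.
Neighbor 3: others sum to 54; max(0, 67 - 54) = 13.
Neighbor 4: others sum to 66; max(0, 67 - 66) = 1.
Total collected = 2 + 9 + 13 + 1 = 25.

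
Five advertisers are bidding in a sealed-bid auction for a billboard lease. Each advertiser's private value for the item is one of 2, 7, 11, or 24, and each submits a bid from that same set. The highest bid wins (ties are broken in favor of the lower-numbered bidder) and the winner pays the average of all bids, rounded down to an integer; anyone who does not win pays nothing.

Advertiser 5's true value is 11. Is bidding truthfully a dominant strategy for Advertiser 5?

Consider the case where Advertiser 1 bids 2, Advertiser 2 bids 2, Advertiser 3 bids 2 and Advertiser 4 bids 11.
Truthful bid 11: loses, pays 0, utility 0.
Bid 24 instead: wins, pays 8, utility 11 - 8 = 3.
Since 3 > 0, bidding 24 is strictly better here, so truthful bidding is not dominant.

No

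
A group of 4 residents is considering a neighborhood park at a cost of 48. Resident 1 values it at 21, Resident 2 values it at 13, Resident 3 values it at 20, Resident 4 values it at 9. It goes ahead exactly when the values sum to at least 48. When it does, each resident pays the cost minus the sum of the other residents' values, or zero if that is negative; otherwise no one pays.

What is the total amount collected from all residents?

Total value 63 ≥ cost 48, so it is built.
Resident 1: others sum to 42; max(0, 48 - 42) = 6.
Resident 2: others sum to 50; max(0, 48 - 50) = 0.
Resident 3: others sum to 43; max(0, 48 - 43) = 5.
Resident 4: others sum to 54; max(0, 48 - 54) = 0.
Total collected = 6 + 0 + 5 + 0 = 11.

11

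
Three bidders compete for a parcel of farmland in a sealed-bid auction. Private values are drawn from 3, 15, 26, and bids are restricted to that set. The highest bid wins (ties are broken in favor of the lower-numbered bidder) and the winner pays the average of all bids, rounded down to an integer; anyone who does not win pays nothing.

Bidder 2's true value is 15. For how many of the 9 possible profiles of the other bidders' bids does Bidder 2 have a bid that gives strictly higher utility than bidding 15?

1

Others bid (15, 3): truth gives 0; bid 26 gives 1 > 0. Violating.
Others bid (3, 3): truth gives 8; no alternative beats it.
Others bid (3, 15): truth gives 4; no alternative beats it.
(Checking all 9 profiles: 1 has a profitable deviation, 8 do not.)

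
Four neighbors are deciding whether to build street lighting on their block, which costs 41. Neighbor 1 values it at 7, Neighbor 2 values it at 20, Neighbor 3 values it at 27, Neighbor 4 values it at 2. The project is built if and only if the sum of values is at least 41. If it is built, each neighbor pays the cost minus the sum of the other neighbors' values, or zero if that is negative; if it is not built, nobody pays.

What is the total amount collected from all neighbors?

17

Total value 56 ≥ cost 41, so it is built.
Neighbor 1: others sum to 49; max(0, 41 - 49) = 0.
Neighbor 2: others sum to 36; max(0, 41 - 36) = 5.
Neighbor 3: others sum to 29; max(0, 41 - 29) = 12.
Neighbor 4: others sum to 54; max(0, 41 - 54) = 0.
Total collected = 0 + 5 + 12 + 0 = 17.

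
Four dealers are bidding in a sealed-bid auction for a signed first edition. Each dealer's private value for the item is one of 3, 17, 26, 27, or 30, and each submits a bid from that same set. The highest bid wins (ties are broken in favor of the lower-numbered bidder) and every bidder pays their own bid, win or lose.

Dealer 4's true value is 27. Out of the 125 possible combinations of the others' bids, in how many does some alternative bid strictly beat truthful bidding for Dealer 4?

Others bid (3, 3, 3): truth gives 0; bid 17 gives 10 > 0. Violating.
Others bid (3, 3, 17): truth gives 0; bid 26 gives 1 > 0. Violating.
Others bid (3, 3, 27): truth gives -27; bid 3 gives -3 > -27. Violating.
Others bid (3, 3, 30): truth gives -27; bid 3 gives -3 > -27. Violating.
Others bid (3, 3, 26): truth gives 0; no alternative beats it.
Others bid (3, 17, 26): truth gives 0; no alternative beats it.
(Checking all 125 profiles: 106 have a profitable deviation, 19 do not.)

106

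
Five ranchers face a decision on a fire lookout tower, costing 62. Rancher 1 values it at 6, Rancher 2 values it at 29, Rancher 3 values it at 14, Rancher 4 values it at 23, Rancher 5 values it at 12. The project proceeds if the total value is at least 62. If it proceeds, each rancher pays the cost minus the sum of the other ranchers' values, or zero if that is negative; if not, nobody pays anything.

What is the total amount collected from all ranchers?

Total value 84 ≥ cost 62, so it is built.
Rancher 1: others sum to 78; max(0, 62 - 78) = 0.
Rancher 2: others sum to 55; max(0, 62 - 55) = 7.
Rancher 3: others sum to 70; max(0, 62 - 70) = 0.
Rancher 4: others sum to 61; max(0, 62 - 61) = 1.
Rancher 5: others sum to 72; max(0, 62 - 72) = 0.
Total collected = 0 + 7 + 0 + 1 + 0 = 8.

8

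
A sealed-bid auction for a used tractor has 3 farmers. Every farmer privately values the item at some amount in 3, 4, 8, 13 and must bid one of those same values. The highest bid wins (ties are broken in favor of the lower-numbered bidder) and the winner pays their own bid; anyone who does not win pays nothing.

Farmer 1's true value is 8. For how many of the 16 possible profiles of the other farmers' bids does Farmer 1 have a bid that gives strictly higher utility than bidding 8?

4

Others bid (3, 3): truth gives 0; bid 3 gives 5 > 0. Violating.
Others bid (3, 4): truth gives 0; bid 4 gives 4 > 0. Violating.
Others bid (4, 3): truth gives 0; bid 4 gives 4 > 0. Violating.
Others bid (4, 4): truth gives 0; bid 4 gives 4 > 0. Violating.
Others bid (3, 8): truth gives 0; no alternative beats it.
Others bid (3, 13): truth gives 0; no alternative beats it.
(Checking all 16 profiles: 4 have a profitable deviation, 12 do not.)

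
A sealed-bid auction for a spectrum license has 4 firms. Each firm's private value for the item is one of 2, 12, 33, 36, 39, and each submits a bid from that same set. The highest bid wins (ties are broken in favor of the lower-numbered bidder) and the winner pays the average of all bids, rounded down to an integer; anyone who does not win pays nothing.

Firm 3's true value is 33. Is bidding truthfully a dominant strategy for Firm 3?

Consider the case where Firm 1 bids 2, Firm 2 bids 2 and Firm 4 bids 2.
Truthful bid 33: wins, pays 9, utility 33 - 9 = 24.
Bid 12 instead: wins, pays 4, utility 33 - 4 = 29.
Since 29 > 24, bidding 12 is strictly better here, so truthful bidding is not dominant.

No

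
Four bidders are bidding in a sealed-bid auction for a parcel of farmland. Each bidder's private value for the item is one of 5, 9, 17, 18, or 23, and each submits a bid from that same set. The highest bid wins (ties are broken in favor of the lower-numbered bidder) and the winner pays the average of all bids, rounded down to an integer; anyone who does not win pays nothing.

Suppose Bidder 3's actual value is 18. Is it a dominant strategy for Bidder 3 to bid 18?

Consider the case where Bidder 1 bids 5, Bidder 2 bids 5 and Bidder 4 bids 5.
Truthful bid 18: wins, pays 8, utility 18 - 8 = 10.
Bid 9 instead: wins, pays 6, utility 18 - 6 = 12.
Since 12 > 10, bidding 9 is strictly better here, so truthful bidding is not dominant.

No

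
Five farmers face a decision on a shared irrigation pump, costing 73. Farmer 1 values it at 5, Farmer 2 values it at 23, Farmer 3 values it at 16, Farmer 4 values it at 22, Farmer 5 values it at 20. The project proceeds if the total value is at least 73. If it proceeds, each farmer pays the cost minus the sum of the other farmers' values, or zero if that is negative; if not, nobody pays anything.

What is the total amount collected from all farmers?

29

Total value 86 ≥ cost 73, so it is built.
Farmer 1: others sum to 81; max(0, 73 - 81) = 0.
Farmer 2: others sum to 63; max(0, 73 - 63) = 10.
Farmer 3: others sum to 70; max(0, 73 - 70) = 3.
Farmer 4: others sum to 64; max(0, 73 - 64) = 9.
Farmer 5: others sum to 66; max(0, 73 - 66) = 7.
Total collected = 0 + 10 + 3 + 9 + 7 = 29.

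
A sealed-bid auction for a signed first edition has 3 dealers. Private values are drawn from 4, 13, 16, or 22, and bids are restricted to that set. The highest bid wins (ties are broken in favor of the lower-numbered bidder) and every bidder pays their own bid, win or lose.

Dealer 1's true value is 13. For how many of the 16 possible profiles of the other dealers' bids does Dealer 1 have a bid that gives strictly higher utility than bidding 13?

Others bid (4, 4): truth gives 0; bid 4 gives 9 > 0. Violating.
Others bid (4, 16): truth gives -13; bid 16 gives -3 > -13. Violating.
Others bid (4, 22): truth gives -13; bid 4 gives -4 > -13. Violating.
Others bid (13, 16): truth gives -13; bid 16 gives -3 > -13. Violating.
Others bid (4, 13): truth gives 0; no alternative beats it.
Others bid (13, 4): truth gives 0; no alternative beats it.
(Checking all 16 profiles: 13 have a profitable deviation, 3 do not.)

13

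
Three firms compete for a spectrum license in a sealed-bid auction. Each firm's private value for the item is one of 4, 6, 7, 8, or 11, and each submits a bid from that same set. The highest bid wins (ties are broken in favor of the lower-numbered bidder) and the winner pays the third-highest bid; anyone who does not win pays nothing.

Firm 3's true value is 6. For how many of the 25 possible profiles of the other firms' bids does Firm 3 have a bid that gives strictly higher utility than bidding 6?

6

Others bid (4, 6): truth gives 0; bid 7 gives 2 > 0. Violating.
Others bid (4, 7): truth gives 0; bid 8 gives 2 > 0. Violating.
Others bid (4, 8): truth gives 0; bid 11 gives 2 > 0. Violating.
Others bid (6, 4): truth gives 0; bid 7 gives 2 > 0. Violating.
Others bid (4, 4): truth gives 2; no alternative beats it.
Others bid (4, 11): truth gives 0; no alternative beats it.
(Checking all 25 profiles: 6 have a profitable deviation, 19 do not.)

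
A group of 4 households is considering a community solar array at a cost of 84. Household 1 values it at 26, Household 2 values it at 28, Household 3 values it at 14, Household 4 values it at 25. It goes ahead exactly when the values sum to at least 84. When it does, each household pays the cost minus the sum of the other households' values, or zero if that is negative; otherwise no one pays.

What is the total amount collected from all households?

Total value 93 ≥ cost 84, so it is built.
Household 1: others sum to 67; max(0, 84 - 67) = 17.
Household 2: others sum to 65; max(0, 84 - 65) = 19.
Household 3: others sum to 79; max(0, 84 - 79) = 5.
Household 4: others sum to 68; max(0, 84 - 68) = 16.
Total collected = 17 + 19 + 5 + 16 = 57.

57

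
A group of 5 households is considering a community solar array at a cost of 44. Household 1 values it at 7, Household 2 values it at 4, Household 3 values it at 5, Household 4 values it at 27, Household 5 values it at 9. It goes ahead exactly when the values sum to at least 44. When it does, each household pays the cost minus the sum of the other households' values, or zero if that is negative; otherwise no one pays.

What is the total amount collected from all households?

20

Total value 52 ≥ cost 44, so it is built.
Household 1: others sum to 45; max(0, 44 - 45) = 0.
Household 2: others sum to 48; max(0, 44 - 48) = 0.
Household 3: others sum to 47; max(0, 44 - 47) = 0.
Household 4: others sum to 25; max(0, 44 - 25) = 19.
Household 5: others sum to 43; max(0, 44 - 43) = 1.
Total collected = 0 + 0 + 0 + 19 + 1 = 20.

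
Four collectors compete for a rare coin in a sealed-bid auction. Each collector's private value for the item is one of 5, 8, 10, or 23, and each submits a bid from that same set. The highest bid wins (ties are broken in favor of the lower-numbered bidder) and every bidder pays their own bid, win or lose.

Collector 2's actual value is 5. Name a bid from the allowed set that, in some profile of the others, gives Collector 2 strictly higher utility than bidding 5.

Suppose Collector 1 bids 5, Collector 3 bids 5 and Collector 4 bids 5.
Bid 5: loses but pays 5, utility -5.
Bid 8: wins, pays 8, utility 5 - 8 = -3.
So bidding 8 beats truth here (-3 > -5).

8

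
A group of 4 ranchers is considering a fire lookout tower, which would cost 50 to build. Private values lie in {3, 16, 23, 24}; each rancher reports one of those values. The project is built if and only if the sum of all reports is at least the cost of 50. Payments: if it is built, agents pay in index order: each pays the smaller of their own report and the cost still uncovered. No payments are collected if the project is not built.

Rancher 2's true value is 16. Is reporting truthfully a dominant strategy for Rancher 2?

No

Consider the case where Rancher 1 reports 3, Rancher 3 reports 23 and Rancher 4 reports 23.
Truthful report 16: project built, pays 16, utility 16 - 16 = 0.
Report 3 instead: project built, pays 3, utility 16 - 3 = 13.
Since 13 > 0, reporting 3 is strictly better here, so truthful reporting is not dominant.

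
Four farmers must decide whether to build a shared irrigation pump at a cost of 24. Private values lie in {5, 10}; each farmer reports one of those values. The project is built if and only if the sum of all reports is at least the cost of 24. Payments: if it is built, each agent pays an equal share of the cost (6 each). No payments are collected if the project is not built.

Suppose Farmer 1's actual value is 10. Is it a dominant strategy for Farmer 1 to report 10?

Yes

Check each profile of the others' reports and compare truth against every alternative report.
Others report (5, 5, 5): truth gives 4, best alternative gives 0.
Others report (5, 5, 10): truth gives 4, best alternative gives 4.
Others report (5, 10, 5): truth gives 4, best alternative gives 4.
Others report (5, 10, 10): truth gives 4, best alternative gives 4.
Others report (10, 5, 5): truth gives 4, best alternative gives 4.
Others report (10, 5, 10): truth gives 4, best alternative gives 4.
(Remaining 2 profiles checked similarly; truth is weakly best in each.)
In every case the truthful report is at least as good as any alternative, so it is a dominant strategy.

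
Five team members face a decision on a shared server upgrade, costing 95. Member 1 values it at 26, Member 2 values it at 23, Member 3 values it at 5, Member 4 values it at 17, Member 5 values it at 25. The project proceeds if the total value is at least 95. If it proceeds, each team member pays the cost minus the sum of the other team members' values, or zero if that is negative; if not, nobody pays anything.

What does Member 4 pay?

16

Total value 96 ≥ cost 95, so the project is built.
The other team members' values sum to 79.
Cost minus that sum is 95 - 79 = 16.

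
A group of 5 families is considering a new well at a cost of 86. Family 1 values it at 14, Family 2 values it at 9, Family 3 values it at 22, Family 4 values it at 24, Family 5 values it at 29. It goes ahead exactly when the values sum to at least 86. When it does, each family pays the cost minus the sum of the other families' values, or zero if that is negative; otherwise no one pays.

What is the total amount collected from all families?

Total value 98 ≥ cost 86, so it is built.
Family 1: others sum to 84; max(0, 86 - 84) = 2.
Family 2: others sum to 89; max(0, 86 - 89) = 0.
Family 3: others sum to 76; max(0, 86 - 76) = 10.
Family 4: others sum to 74; max(0, 86 - 74) = 12.
Family 5: others sum to 69; max(0, 86 - 69) = 17.
Total collected = 2 + 0 + 10 + 12 + 17 = 41.

41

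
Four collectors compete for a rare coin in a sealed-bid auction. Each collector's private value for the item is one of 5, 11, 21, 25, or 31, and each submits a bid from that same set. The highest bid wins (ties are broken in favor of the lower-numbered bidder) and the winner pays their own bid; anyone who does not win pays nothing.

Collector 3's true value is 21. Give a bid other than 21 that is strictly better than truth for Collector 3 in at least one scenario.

11

Suppose Collector 1 bids 5, Collector 2 bids 5 and Collector 4 bids 5.
Bid 21: wins, pays 21, utility 21 - 21 = 0.
Bid 11: wins, pays 11, utility 21 - 11 = 10.
So bidding 11 beats truth here (10 > 0).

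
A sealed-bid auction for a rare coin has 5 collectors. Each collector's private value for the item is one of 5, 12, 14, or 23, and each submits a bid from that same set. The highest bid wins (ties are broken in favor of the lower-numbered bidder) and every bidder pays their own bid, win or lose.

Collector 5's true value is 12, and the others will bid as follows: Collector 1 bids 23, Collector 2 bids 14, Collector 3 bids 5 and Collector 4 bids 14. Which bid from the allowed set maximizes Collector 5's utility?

Bid 5: loses but pays 5, utility -5.
Bid 12: loses but pays 12, utility -12.
Bid 14: loses but pays 14, utility -14.
Bid 23: loses but pays 23, utility -23.
The best choice is 5 with utility -5.

5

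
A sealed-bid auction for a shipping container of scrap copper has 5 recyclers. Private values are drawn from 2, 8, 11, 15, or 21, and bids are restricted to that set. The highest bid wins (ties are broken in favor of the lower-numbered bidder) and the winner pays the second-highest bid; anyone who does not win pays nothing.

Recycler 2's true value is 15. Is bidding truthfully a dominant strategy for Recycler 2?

Check each profile of the others' bids and compare truth against every alternative bid.
Others bid (2, 2, 2, 2): truth gives 13, best alternative gives 13.
Others bid (2, 2, 2, 8): truth gives 7, best alternative gives 7.
Others bid (2, 2, 8, 2): truth gives 7, best alternative gives 7.
Others bid (2, 2, 8, 8): truth gives 7, best alternative gives 7.
Others bid (2, 8, 2, 2): truth gives 7, best alternative gives 7.
Others bid (2, 8, 2, 8): truth gives 7, best alternative gives 7.
(Remaining 619 profiles checked similarly; truth is weakly best in each.)
In every case the truthful bid is at least as good as any alternative, so it is a dominant strategy.

Yes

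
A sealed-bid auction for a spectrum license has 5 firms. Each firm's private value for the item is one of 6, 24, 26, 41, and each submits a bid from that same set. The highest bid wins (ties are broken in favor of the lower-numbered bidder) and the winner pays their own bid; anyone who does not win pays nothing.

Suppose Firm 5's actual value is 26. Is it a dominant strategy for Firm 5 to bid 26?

Consider the case where Firm 1 bids 6, Firm 2 bids 6, Firm 3 bids 6 and Firm 4 bids 6.
Truthful bid 26: wins, pays 26, utility 26 - 26 = 0.
Bid 24 instead: wins, pays 24, utility 26 - 24 = 2.
Since 2 > 0, bidding 24 is strictly better here, so truthful bidding is not dominant.

No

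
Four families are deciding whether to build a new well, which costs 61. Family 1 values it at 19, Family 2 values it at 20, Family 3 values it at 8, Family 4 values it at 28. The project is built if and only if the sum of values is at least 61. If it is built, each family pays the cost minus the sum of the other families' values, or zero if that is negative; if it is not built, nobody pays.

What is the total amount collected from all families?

Total value 75 ≥ cost 61, so it is built.
Family 1: others sum to 56; max(0, 61 - 56) = 5.
Family 2: others sum to 55; max(0, 61 - 55) = 6.
Family 3: others sum to 67; max(0, 61 - 67) = 0.
Family 4: others sum to 47; max(0, 61 - 47) = 14.
Total collected = 5 + 6 + 0 + 14 = 25.

25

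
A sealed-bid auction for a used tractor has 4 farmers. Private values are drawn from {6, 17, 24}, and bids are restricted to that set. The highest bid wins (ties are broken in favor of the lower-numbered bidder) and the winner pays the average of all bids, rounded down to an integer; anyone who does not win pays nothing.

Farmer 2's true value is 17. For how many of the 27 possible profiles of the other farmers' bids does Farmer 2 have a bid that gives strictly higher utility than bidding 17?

Others bid (6, 6, 24): truth gives 0; bid 24 gives 2 > 0. Violating.
Others bid (6, 24, 6): truth gives 0; bid 24 gives 2 > 0. Violating.
Others bid (17, 6, 6): truth gives 0; bid 24 gives 4 > 0. Violating.
Others bid (17, 6, 17): truth gives 0; bid 24 gives 1 > 0. Violating.
Others bid (6, 6, 6): truth gives 9; no alternative beats it.
Others bid (6, 6, 17): truth gives 6; no alternative beats it.
(Checking all 27 profiles: 5 have a profitable deviation, 22 do not.)

5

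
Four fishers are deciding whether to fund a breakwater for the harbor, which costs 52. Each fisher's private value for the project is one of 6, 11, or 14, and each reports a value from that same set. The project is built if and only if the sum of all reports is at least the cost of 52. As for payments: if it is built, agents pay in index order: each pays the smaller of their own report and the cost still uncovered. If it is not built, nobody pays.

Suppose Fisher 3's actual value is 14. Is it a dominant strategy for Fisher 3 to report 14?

No

Consider the case where Fisher 1 reports 14, Fisher 2 reports 14 and Fisher 4 reports 14.
Truthful report 14: project built, pays 14, utility 14 - 14 = 0.
Report 11 instead: project built, pays 11, utility 14 - 11 = 3.
Since 3 > 0, reporting 11 is strictly better here, so truthful reporting is not dominant.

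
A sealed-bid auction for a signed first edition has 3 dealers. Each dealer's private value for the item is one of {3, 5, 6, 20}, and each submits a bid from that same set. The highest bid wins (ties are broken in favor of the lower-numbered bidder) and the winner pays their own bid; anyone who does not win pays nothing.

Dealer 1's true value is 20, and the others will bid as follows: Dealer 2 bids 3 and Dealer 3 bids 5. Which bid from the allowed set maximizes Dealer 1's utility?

5

Bid 3: loses, pays 0, utility 0.
Bid 5: wins, pays 5, utility 20 - 5 = 15.
Bid 6: wins, pays 6, utility 20 - 6 = 14.
Bid 20: wins, pays 20, utility 20 - 20 = 0.
The best choice is 5 with utility 15.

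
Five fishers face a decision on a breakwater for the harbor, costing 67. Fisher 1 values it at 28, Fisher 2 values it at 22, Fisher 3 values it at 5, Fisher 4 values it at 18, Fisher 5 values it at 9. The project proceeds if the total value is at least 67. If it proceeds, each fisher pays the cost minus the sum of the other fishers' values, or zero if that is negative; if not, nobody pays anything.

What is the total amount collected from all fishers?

23

Total value 82 ≥ cost 67, so it is built.
Fisher 1: others sum to 54; max(0, 67 - 54) = 13.
Fisher 2: others sum to 60; max(0, 67 - 60) = 7.
Fisher 3: others sum to 77; max(0, 67 - 77) = 0.
Fisher 4: others sum to 64; max(0, 67 - 64) = 3.
Fisher 5: others sum to 73; max(0, 67 - 73) = 0.
Total collected = 13 + 7 + 0 + 3 + 0 = 23.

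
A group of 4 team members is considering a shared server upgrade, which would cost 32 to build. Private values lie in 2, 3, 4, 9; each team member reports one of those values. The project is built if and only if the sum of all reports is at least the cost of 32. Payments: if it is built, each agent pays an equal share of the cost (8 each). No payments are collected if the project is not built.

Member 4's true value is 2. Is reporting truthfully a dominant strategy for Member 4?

Yes

Check each profile of the others' reports and compare truth against every alternative report.
Others report (2, 2, 2): truth gives 0, best alternative gives 0.
Others report (2, 2, 3): truth gives 0, best alternative gives 0.
Others report (2, 2, 4): truth gives 0, best alternative gives 0.
Others report (2, 2, 9): truth gives 0, best alternative gives 0.
Others report (2, 3, 2): truth gives 0, best alternative gives 0.
Others report (2, 3, 3): truth gives 0, best alternative gives 0.
(Remaining 58 profiles checked similarly; truth is weakly best in each.)
In every case the truthful report is at least as good as any alternative, so it is a dominant strategy.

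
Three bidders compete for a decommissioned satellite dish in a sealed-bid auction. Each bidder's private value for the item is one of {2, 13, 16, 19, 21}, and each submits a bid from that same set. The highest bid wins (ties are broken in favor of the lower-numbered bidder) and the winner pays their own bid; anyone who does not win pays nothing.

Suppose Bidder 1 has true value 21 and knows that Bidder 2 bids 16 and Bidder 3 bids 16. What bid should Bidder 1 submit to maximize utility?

16

Bid 2: loses, pays 0, utility 0.
Bid 13: loses, pays 0, utility 0.
Bid 16: wins, pays 16, utility 21 - 16 = 5.
Bid 19: wins, pays 19, utility 21 - 19 = 2.
Bid 21: wins, pays 21, utility 21 - 21 = 0.
The best choice is 16 with utility 5.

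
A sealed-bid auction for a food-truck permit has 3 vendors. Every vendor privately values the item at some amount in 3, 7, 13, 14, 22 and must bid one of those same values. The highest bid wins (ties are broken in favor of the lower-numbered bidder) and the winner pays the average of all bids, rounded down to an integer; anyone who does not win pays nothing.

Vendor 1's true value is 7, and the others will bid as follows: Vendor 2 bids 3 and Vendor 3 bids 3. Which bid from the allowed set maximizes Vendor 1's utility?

Bid 3: wins, pays 3, utility 7 - 3 = 4.
Bid 7: wins, pays 4, utility 7 - 4 = 3.
Bid 13: wins, pays 6, utility 7 - 6 = 1.
Bid 14: wins, pays 6, utility 7 - 6 = 1.
Bid 22: wins, pays 9, utility 7 - 9 = -2.
The best choice is 3 with utility 4.

3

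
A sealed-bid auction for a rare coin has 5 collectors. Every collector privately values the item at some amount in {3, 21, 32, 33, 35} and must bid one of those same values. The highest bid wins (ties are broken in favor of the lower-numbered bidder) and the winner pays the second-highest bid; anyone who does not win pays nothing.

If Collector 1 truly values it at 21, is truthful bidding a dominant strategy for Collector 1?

Yes

Check each profile of the others' bids and compare truth against every alternative bid.
Others bid (3, 3, 3, 3): truth gives 18, best alternative gives 18.
Others bid (3, 3, 3, 21): truth gives 0, best alternative gives 0.
Others bid (3, 3, 3, 32): truth gives 0, best alternative gives 0.
Others bid (3, 3, 3, 33): truth gives 0, best alternative gives 0.
Others bid (3, 3, 3, 35): truth gives 0, best alternative gives 0.
Others bid (3, 3, 21, 3): truth gives 0, best alternative gives 0.
(Remaining 619 profiles checked similarly; truth is weakly best in each.)
In every case the truthful bid is at least as good as any alternative, so it is a dominant strategy.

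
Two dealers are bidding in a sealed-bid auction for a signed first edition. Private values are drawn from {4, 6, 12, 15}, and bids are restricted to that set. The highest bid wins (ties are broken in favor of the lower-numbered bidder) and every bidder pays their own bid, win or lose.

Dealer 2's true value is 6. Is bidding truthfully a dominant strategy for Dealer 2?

Consider the case where Dealer 1 bids 6.
Truthful bid 6: loses but pays 6, utility -6.
Bid 4 instead: loses but pays 4, utility -4.
Since -4 > -6, bidding 4 is strictly better here, so truthful bidding is not dominant.

No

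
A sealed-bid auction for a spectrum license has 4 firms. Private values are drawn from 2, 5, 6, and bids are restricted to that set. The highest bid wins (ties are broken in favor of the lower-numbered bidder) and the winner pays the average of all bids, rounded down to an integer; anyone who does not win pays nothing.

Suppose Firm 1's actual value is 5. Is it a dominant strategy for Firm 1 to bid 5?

No

Consider the case where Firm 2 bids 2, Firm 3 bids 2 and Firm 4 bids 6.
Truthful bid 5: loses, pays 0, utility 0.
Bid 6 instead: wins, pays 4, utility 5 - 4 = 1.
Since 1 > 0, bidding 6 is strictly better here, so truthful bidding is not dominant.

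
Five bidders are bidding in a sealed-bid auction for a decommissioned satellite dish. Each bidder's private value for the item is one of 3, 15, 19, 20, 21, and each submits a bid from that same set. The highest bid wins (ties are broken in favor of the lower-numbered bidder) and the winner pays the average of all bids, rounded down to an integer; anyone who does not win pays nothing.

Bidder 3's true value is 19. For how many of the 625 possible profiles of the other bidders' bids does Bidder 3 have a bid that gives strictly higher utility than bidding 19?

Others bid (3, 3, 3, 3): truth gives 13; bid 15 gives 14 > 13. Violating.
Others bid (3, 3, 3, 15): truth gives 11; bid 15 gives 12 > 11. Violating.
Others bid (3, 3, 3, 20): truth gives 0; bid 20 gives 10 > 0. Violating.
Others bid (3, 3, 3, 21): truth gives 0; bid 21 gives 9 > 0. Violating.
Others bid (3, 3, 3, 19): truth gives 10; no alternative beats it.
Others bid (3, 3, 15, 19): truth gives 8; no alternative beats it.
(Checking all 625 profiles: 290 have a profitable deviation, 335 do not.)

290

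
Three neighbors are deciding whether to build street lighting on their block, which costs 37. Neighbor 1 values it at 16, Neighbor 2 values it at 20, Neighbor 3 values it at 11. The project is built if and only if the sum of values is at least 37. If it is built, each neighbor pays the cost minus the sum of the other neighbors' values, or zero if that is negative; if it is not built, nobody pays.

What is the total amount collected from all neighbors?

Total value 47 ≥ cost 37, so it is built.
Neighbor 1: others sum to 31; max(0, 37 - 31) = 6.
Neighbor 2: others sum to 27; max(0, 37 - 27) = 10.
Neighbor 3: others sum to 36; max(0, 37 - 36) = 1.
Total collected = 6 + 10 + 1 = 17.

17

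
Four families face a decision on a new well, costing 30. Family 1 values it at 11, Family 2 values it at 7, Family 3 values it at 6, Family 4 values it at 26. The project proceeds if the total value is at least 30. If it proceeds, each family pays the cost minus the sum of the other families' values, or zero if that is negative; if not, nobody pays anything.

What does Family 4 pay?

Total value 50 ≥ cost 30, so the project is built.
The other families' values sum to 24.
Cost minus that sum is 30 - 24 = 6.

6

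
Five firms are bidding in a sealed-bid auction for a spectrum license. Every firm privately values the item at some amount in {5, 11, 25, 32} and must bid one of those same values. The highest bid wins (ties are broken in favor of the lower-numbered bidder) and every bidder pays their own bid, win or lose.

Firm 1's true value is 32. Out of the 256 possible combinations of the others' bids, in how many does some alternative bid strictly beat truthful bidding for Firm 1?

Others bid (5, 5, 5, 5): truth gives 0; bid 5 gives 27 > 0. Violating.
Others bid (5, 5, 5, 11): truth gives 0; bid 11 gives 21 > 0. Violating.
Others bid (5, 5, 5, 25): truth gives 0; bid 25 gives 7 > 0. Violating.
Others bid (5, 5, 11, 5): truth gives 0; bid 11 gives 21 > 0. Violating.
Others bid (5, 5, 5, 32): truth gives 0; no alternative beats it.
Others bid (5, 5, 11, 32): truth gives 0; no alternative beats it.
(Checking all 256 profiles: 81 have a profitable deviation, 175 do not.)

81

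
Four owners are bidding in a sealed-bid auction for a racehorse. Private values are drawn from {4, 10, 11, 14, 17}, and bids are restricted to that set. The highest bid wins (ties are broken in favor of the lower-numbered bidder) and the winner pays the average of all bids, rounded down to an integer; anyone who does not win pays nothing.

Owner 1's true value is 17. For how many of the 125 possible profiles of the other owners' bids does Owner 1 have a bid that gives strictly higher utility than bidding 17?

Others bid (4, 4, 4): truth gives 10; bid 4 gives 13 > 10. Violating.
Others bid (4, 4, 10): truth gives 9; bid 10 gives 10 > 9. Violating.
Others bid (4, 4, 11): truth gives 8; bid 11 gives 10 > 8. Violating.
Others bid (4, 10, 4): truth gives 9; bid 10 gives 10 > 9. Violating.
Others bid (4, 4, 14): truth gives 8; no alternative beats it.
Others bid (4, 4, 17): truth gives 7; no alternative beats it.
(Checking all 125 profiles: 54 have a profitable deviation, 71 do not.)

54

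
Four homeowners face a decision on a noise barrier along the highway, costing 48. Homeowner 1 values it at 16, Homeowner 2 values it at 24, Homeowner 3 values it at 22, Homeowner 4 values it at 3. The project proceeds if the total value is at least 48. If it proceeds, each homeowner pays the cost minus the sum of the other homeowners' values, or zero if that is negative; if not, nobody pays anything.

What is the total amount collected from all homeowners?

12

Total value 65 ≥ cost 48, so it is built.
Homeowner 1: others sum to 49; max(0, 48 - 49) = 0.
Homeowner 2: others sum to 41; max(0, 48 - 41) = 7.
Homeowner 3: others sum to 43; max(0, 48 - 43) = 5.
Homeowner 4: others sum to 62; max(0, 48 - 62) = 0.
Total collected = 0 + 7 + 5 + 0 = 12.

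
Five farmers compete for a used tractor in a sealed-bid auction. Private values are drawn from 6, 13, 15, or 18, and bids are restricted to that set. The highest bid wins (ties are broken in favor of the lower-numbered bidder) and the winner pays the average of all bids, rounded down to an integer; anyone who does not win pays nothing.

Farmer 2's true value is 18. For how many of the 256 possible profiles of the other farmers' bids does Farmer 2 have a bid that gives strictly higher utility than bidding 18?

37

Others bid (6, 6, 6, 6): truth gives 10; bid 13 gives 11 > 10. Violating.
Others bid (6, 6, 6, 13): truth gives 9; bid 13 gives 10 > 9. Violating.
Others bid (6, 6, 6, 15): truth gives 8; bid 15 gives 9 > 8. Violating.
Others bid (6, 6, 13, 6): truth gives 9; bid 13 gives 10 > 9. Violating.
Others bid (6, 6, 6, 18): truth gives 8; no alternative beats it.
Others bid (6, 6, 13, 15): truth gives 7; no alternative beats it.
(Checking all 256 profiles: 37 have a profitable deviation, 219 do not.)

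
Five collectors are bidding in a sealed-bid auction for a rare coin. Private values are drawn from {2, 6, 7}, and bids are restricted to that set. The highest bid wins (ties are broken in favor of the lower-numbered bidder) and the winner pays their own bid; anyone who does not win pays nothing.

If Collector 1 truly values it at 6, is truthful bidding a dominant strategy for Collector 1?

No

Consider the case where Collector 2 bids 2, Collector 3 bids 2, Collector 4 bids 2 and Collector 5 bids 2.
Truthful bid 6: wins, pays 6, utility 6 - 6 = 0.
Bid 2 instead: wins, pays 2, utility 6 - 2 = 4.
Since 4 > 0, bidding 2 is strictly better here, so truthful bidding is not dominant.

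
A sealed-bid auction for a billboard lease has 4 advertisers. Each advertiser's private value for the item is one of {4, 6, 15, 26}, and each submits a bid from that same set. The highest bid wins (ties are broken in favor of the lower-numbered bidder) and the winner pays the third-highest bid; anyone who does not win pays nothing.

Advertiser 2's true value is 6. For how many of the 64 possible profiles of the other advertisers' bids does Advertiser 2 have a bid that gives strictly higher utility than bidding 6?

6

Others bid (4, 4, 15): truth gives 0; bid 15 gives 2 > 0. Violating.
Others bid (4, 4, 26): truth gives 0; bid 26 gives 2 > 0. Violating.
Others bid (4, 15, 4): truth gives 0; bid 15 gives 2 > 0. Violating.
Others bid (4, 26, 4): truth gives 0; bid 26 gives 2 > 0. Violating.
Others bid (4, 4, 4): truth gives 2; no alternative beats it.
Others bid (4, 4, 6): truth gives 2; no alternative beats it.
(Checking all 64 profiles: 6 have a profitable deviation, 58 do not.)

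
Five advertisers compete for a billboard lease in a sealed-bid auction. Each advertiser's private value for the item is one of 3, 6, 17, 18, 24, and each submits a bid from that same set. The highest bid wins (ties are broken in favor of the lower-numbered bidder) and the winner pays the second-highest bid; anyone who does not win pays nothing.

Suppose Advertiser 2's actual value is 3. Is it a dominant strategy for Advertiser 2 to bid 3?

Yes

Check each profile of the others' bids and compare truth against every alternative bid.
Others bid (3, 3, 3, 6): truth gives 0, best alternative gives -3.
Others bid (3, 3, 6, 3): truth gives 0, best alternative gives -3.
Others bid (3, 3, 6, 6): truth gives 0, best alternative gives -3.
Others bid (3, 6, 3, 3): truth gives 0, best alternative gives -3.
Others bid (3, 6, 3, 6): truth gives 0, best alternative gives -3.
Others bid (3, 6, 6, 3): truth gives 0, best alternative gives -3.
(Remaining 619 profiles checked similarly; truth is weakly best in each.)
In every case the truthful bid is at least as good as any alternative, so it is a dominant strategy.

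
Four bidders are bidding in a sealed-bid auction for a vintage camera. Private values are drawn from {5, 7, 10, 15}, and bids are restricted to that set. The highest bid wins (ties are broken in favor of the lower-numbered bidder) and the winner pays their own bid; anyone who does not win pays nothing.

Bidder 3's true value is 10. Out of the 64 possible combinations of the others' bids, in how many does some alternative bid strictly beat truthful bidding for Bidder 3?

2

Others bid (5, 5, 5): truth gives 0; bid 7 gives 3 > 0. Violating.
Others bid (5, 5, 7): truth gives 0; bid 7 gives 3 > 0. Violating.
Others bid (5, 5, 10): truth gives 0; no alternative beats it.
Others bid (5, 5, 15): truth gives 0; no alternative beats it.
(Checking all 64 profiles: 2 have a profitable deviation, 62 do not.)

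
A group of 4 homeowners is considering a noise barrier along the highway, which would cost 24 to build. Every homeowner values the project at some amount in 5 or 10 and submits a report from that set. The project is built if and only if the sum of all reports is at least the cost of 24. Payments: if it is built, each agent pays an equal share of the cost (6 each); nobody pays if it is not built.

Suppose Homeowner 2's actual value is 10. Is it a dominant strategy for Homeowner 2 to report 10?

Yes

Check each profile of the others' reports and compare truth against every alternative report.
Others report (5, 5, 5): truth gives 4, best alternative gives 0.
Others report (5, 5, 10): truth gives 4, best alternative gives 4.
Others report (5, 10, 5): truth gives 4, best alternative gives 4.
Others report (5, 10, 10): truth gives 4, best alternative gives 4.
Others report (10, 5, 5): truth gives 4, best alternative gives 4.
Others report (10, 5, 10): truth gives 4, best alternative gives 4.
(Remaining 2 profiles checked similarly; truth is weakly best in each.)
In every case the truthful report is at least as good as any alternative, so it is a dominant strategy.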